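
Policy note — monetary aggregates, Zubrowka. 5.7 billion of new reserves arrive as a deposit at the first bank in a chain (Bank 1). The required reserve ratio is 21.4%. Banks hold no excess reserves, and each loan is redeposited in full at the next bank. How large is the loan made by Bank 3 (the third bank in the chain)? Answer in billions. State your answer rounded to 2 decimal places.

2.77 billion

Each bank lends a fraction (1 − rr) = 0.7860 of the deposit it receives, so Bank 3 receives 5.7·0.7860^2 and lends 5.7·0.7860^3 ≈ 2.7678 billion.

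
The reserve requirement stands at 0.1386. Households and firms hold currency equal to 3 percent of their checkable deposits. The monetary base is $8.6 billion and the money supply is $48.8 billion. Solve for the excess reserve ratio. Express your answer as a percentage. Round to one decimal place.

Using m = M/MB = 48.8/8.6 ≈ 5.674419. Since m = (1 + c)/(c + rr + e), the denominator satisfies c + rr + e = (1 + c)/m = (1 + 0.03) / 5.674419 ≈ 0.181516.
With c = 0.03 and rr = 0.1386, the excess reserve ratio is 0.181516 − 0.03 − 0.1386 = 0.012916.

1.3%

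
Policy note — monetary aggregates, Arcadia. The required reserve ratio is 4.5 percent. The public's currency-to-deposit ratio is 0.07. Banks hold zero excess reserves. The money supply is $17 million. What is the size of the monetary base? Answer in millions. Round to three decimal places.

$1.827 million

The money multiplier is m = (1 + c) / (rr + c) = (1 + 0.07) / (0.045 + 0.07) ≈ 9.304348.
MB = M / m = 17 / 9.304348 ≈ 1.8271 million.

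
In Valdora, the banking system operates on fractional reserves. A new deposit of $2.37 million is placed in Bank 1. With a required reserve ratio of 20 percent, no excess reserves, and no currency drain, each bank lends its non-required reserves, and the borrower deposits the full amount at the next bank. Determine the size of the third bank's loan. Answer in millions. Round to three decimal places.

$1.213 million

Each bank lends a fraction (1 − rr) = 0.8000 of the deposit it receives, so Bank 3 receives 2.37·0.8000^2 and lends 2.37·0.8000^3 ≈ 1.2134 million.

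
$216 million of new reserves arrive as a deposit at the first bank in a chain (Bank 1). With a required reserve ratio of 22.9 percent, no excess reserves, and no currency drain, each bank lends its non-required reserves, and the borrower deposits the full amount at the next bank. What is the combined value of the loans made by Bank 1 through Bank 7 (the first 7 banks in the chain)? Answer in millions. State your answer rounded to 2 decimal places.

$609.46 million

Bank i lends (1 − rr)^i of the original deposit: Bank 1 lends 216·0.7710 = 166.5360, Bank 2 lends 216·0.7710² ≈ 128.3993, and so on.
Summing a geometric series: total = 216·[0.7710·(1 − 0.7710^7) / (1 − 0.7710)] ≈ 609.4564 million.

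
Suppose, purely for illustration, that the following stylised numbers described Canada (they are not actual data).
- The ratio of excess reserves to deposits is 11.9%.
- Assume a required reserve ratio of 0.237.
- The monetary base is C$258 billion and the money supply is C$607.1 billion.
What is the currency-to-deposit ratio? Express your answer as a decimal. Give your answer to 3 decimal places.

Using m = M/MB = 607.1/258 ≈ 2.353101. From m = (1 + c)/(c + rr + e), rearranging gives 1 + c = m·(c + rr + e), so c·(1 − m) = m·(rr + e) − 1.
Hence c = [m·(rr + e) − 1]/(1 − m) = [2.353101 × (0.237 + 0.119) − 1] / (1 − 2.353101) ≈ 0.119944.

0.120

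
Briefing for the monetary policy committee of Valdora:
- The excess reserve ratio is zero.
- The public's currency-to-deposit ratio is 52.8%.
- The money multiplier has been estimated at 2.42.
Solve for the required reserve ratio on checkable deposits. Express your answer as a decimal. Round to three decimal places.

0.103

Using m = 2.42. Since m = (1 + c)/(c + rr + e), the denominator satisfies c + rr + e = (1 + c)/m = (1 + 0.528) / 2.42 ≈ 0.631405.
With c = 0.528 and e = 0, the required reserve ratio on checkable deposits is 0.631405 − 0.528 − 0 = 0.103405.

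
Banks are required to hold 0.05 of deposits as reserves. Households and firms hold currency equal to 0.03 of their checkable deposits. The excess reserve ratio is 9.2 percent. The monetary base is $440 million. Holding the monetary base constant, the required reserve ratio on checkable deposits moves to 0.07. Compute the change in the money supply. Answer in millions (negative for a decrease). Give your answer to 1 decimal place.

Initially m₁ = (1 + 0.03) / (0.05 + 0.092 + 0.03) ≈ 5.98837, so M₁ = 5.98837 × 440 = 2634.8828 million.
After the change m₂ = (1 + 0.03) / (0.07 + 0.092 + 0.03) ≈ 5.36458, so M₂ = 5.36458 × 440 = 2360.4152 million.
ΔM = M₂ − M₁ = 2360.4152 − 2634.8828 = -274.4676 million.

-274.5 million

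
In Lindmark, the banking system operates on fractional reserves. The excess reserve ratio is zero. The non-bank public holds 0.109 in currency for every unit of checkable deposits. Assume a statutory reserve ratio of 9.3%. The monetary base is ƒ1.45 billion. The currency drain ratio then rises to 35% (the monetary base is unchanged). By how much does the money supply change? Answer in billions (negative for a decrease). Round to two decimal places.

-3.54 billion

Initially m₁ = (1 + 0.109) / (0.093 + 0.109) ≈ 5.4901, so M₁ = 5.4901 × 1.45 ≈ 7.9606 billion.
After the change m₂ = (1 + 0.35) / (0.093 + 0.35) ≈ 3.0474, so M₂ = 3.0474 × 1.45 ≈ 4.4187 billion.
ΔM = M₂ − M₁ = 4.4187 − 7.9606 = -3.5419 billion.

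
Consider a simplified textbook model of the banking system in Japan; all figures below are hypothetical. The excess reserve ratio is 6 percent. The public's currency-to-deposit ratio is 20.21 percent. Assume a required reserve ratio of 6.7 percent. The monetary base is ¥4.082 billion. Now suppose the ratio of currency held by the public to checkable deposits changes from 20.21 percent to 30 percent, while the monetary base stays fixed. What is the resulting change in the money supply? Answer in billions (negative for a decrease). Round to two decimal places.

-2.48 billion

Initially m₁ = (1 + 0.2021) / (0.067 + 0.06 + 0.2021) ≈ 3.6527, so M₁ = 3.6527 × 4.082 ≈ 14.9103 billion.
After the change m₂ = (1 + 0.3) / (0.067 + 0.06 + 0.3) ≈ 3.0445, so M₂ = 3.0445 × 4.082 ≈ 12.4276 billion.
ΔM = M₂ − M₁ = 12.4276 − 14.9103 = -2.4827 billion.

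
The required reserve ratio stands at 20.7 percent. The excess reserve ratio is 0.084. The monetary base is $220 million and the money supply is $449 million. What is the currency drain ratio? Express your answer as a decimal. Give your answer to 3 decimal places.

0.390

Using m = M/MB = 449/220 ≈ 2.040909. From m = (1 + c)/(c + rr + e), rearranging gives 1 + c = m·(c + rr + e), so c·(1 − m) = m·(rr + e) − 1.
Hence c = [m·(rr + e) − 1]/(1 − m) = [2.040909 × (0.207 + 0.084) − 1] / (1 − 2.040909) ≈ 0.390135.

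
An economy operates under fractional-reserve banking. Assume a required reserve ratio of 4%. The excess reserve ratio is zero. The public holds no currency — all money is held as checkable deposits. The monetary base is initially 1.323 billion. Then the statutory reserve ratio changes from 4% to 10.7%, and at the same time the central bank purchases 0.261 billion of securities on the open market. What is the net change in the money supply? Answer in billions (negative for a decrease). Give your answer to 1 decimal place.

-18.3 billion

Before: m₁ = 1 / (0.04) = 25, MB₁ = 1.323, so M₁ = 25 × 1.323 = 33.075 billion.
After: m₂ = 1 / (0.107) ≈ 9.3458, MB₂ = 1.323 + 0.261 = 1.584, so M₂ = 9.3458 × 1.584 ≈ 14.8037 billion.
ΔM = M₂ − M₁ = 14.8037 − 33.075 = -18.2713 billion.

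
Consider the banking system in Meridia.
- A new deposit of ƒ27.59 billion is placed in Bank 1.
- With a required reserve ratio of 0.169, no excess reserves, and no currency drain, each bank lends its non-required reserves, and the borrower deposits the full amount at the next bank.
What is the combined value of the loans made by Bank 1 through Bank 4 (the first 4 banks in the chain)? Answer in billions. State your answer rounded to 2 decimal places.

Bank i lends (1 − rr)^i of the original deposit: Bank 1 lends 27.59·0.8310 ≈ 22.9273, Bank 2 lends 27.59·0.8310² ≈ 19.0526, and so on.
Summing a geometric series: total = 27.59·[0.8310·(1 − 0.8310^4) / (1 − 0.8310)] ≈ 70.9695 billion.

ƒ70.97 billion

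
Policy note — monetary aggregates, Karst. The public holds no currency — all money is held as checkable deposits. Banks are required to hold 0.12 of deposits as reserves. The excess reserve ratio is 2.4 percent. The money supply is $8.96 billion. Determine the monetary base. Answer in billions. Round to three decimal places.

$1.290 billion

The money multiplier is m = 1 / (rr + e) = 1 / (0.12 + 0.024) ≈ 6.94444.
MB = M / m = 8.96 / 6.94444 ≈ 1.2902 billion.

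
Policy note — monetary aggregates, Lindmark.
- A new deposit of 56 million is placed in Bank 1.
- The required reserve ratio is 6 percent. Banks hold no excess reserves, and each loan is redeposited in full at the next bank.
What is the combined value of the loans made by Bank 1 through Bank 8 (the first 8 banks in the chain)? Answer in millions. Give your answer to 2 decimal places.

Bank i lends (1 − rr)^i of the original deposit: Bank 1 lends 56·0.9400 = 52.6400, Bank 2 lends 56·0.9400² = 49.4816, and so on.
Summing a geometric series: total = 56·[0.9400·(1 − 0.9400^8) / (1 − 0.9400)] ≈ 342.5382 million.

342.54 million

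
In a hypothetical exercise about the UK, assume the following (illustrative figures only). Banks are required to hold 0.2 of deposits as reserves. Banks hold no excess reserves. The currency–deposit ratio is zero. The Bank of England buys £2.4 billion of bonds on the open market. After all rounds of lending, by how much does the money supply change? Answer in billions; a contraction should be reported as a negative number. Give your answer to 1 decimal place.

The simple money multiplier is m = 1/rr = 1/0.2 = 5.
An open-market purchase increases the monetary base by 2.4 billion, so ΔM = m × ΔMB = 5 × 2.4 = 12 billion.

£12.0 billion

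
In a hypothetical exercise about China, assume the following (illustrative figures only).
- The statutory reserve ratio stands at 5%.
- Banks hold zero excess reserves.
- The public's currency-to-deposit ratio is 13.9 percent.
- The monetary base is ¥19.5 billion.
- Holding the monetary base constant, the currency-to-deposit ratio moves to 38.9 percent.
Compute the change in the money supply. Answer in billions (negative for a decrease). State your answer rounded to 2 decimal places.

Initially m₁ = (1 + 0.139) / (0.05 + 0.139) ≈ 6.02646, so M₁ = 6.02646 × 19.5 ≈ 117.516 billion.
After the change m₂ = (1 + 0.389) / (0.05 + 0.389) ≈ 3.16401, so M₂ = 3.16401 × 19.5 ≈ 61.6982 billion.
ΔM = M₂ − M₁ = 61.6982 − 117.516 = -55.8178 billion.

-55.82 billion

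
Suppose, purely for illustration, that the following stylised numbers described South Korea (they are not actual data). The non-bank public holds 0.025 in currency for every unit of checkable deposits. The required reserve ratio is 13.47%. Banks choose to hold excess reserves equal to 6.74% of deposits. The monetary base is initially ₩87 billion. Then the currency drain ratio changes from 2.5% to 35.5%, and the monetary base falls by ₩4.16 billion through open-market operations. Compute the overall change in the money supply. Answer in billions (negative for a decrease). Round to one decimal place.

Before: m₁ = (1 + 0.025) / (0.1347 + 0.0674 + 0.025) ≈ 4.5134, MB₁ = 87, so M₁ = 4.5134 × 87 = 392.6658 billion.
After: m₂ = (1 + 0.355) / (0.1347 + 0.0674 + 0.355) ≈ 2.4322, MB₂ = 87 − 4.16 = 82.84, so M₂ = 2.4322 × 82.84 ≈ 201.4834 billion.
ΔM = M₂ − M₁ = 201.4834 − 392.6658 = -191.1824 billion.

-191.2 billion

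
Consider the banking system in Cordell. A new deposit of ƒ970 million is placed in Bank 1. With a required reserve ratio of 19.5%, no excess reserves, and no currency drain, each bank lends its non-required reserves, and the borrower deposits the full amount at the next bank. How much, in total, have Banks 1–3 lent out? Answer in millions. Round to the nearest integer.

ƒ1915 million

Bank i lends (1 − rr)^i of the original deposit: Bank 1 lends 970·0.8050 = 780.8500, Bank 2 lends 970·0.8050² ≈ 628.5842, and so on.
Summing a geometric series: total = 970·[0.8050·(1 − 0.8050^3) / (1 − 0.8050)] ≈ 1915.4446 million.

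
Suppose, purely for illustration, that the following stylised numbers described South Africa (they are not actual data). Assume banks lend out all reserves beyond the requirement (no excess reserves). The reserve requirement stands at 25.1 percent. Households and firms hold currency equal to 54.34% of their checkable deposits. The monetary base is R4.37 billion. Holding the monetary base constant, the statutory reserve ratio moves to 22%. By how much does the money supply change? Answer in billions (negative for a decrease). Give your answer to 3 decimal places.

R0.345 billion

Initially m₁ = (1 + 0.5434) / (0.251 + 0.5434) ≈ 1.94285, so M₁ = 1.94285 × 4.37 ≈ 8.4903 billion.
After the change m₂ = (1 + 0.5434) / (0.22 + 0.5434) ≈ 2.02174, so M₂ = 2.02174 × 4.37 ≈ 8.835 billion.
ΔM = M₂ − M₁ = 8.835 − 8.4903 = 0.3447 billion.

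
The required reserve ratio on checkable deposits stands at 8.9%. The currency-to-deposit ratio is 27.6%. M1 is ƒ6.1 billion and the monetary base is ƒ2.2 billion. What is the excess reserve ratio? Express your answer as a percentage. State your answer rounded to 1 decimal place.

9.5%

Using m = M/MB = 6.1/2.2 ≈ 2.772727. Since m = (1 + c)/(c + rr + e), the denominator satisfies c + rr + e = (1 + c)/m = (1 + 0.276) / 2.772727 ≈ 0.460197.
With c = 0.276 and rr = 0.089, the excess reserve ratio is 0.460197 − 0.276 − 0.089 = 0.095197.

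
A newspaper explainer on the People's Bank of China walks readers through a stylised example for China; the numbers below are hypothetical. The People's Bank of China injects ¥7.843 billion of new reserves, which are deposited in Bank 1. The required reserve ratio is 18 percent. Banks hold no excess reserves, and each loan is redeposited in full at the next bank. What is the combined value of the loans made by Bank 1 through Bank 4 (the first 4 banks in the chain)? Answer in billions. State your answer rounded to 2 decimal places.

¥19.58 billion

Bank i lends (1 − rr)^i of the original deposit: Bank 1 lends 7.843·0.8200 ≈ 6.4313, Bank 2 lends 7.843·0.8200² ≈ 5.2736, and so on.
Summing a geometric series: total = 7.843·[0.8200·(1 − 0.8200^4) / (1 − 0.8200)] ≈ 19.5753 billion.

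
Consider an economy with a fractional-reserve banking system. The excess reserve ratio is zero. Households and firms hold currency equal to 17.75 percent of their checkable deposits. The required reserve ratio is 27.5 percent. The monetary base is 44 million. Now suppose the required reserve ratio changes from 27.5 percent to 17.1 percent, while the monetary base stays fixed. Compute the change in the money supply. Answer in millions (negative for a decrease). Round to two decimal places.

Initially m₁ = (1 + 0.1775) / (0.275 + 0.1775) ≈ 2.60221, so M₁ = 2.60221 × 44 ≈ 114.4972 million.
After the change m₂ = (1 + 0.1775) / (0.171 + 0.1775) ≈ 3.37877, so M₂ = 3.37877 × 44 ≈ 148.6659 million.
ΔM = M₂ − M₁ = 148.6659 − 114.4972 = 34.1687 million.

34.17 million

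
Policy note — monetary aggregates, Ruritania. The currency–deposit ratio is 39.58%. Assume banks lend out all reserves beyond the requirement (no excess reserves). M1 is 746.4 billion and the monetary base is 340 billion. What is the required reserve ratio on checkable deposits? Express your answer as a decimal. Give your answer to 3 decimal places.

Using m = M/MB = 746.4/340 ≈ 2.195294. Since m = (1 + c)/(c + rr + e), the denominator satisfies c + rr + e = (1 + c)/m = (1 + 0.3958) / 2.195294 ≈ 0.635815.
With c = 0.3958 and e = 0, the required reserve ratio on checkable deposits is 0.635815 − 0.3958 − 0 = 0.240015.

0.240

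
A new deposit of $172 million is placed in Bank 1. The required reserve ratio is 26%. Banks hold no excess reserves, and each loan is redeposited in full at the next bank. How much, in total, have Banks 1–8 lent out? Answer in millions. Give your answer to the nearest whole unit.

$446 million

Bank i lends (1 − rr)^i of the original deposit: Bank 1 lends 172·0.7400 = 127.2800, Bank 2 lends 172·0.7400² = 94.1872, and so on.
Summing a geometric series: total = 172·[0.7400·(1 − 0.7400^8) / (1 − 0.7400)] ≈ 445.5194 million.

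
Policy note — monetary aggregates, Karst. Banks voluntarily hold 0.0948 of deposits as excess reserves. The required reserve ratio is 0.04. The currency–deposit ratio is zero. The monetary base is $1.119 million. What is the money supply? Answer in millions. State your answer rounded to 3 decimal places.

The money multiplier is m = 1 / (rr + e) = 1 / (0.04 + 0.0948) ≈ 7.41840.
So M = m × MB = 7.41840 × 1.119 ≈ 8.3012 million.

$8.301 million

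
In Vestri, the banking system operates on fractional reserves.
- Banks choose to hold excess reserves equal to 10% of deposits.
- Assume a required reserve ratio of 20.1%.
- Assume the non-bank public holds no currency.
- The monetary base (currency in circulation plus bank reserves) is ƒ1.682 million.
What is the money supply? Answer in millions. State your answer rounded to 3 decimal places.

The money multiplier is m = 1 / (rr + e) = 1 / (0.201 + 0.1) ≈ 3.32226.
So M = m × MB = 3.32226 × 1.682 ≈ 5.588 million.

ƒ5.588 million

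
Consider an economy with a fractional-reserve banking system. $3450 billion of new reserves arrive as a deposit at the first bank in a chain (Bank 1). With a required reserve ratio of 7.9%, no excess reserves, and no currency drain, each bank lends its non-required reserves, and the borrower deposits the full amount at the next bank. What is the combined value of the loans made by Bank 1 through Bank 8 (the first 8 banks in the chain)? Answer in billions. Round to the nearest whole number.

$19399 billion

Bank i lends (1 − rr)^i of the original deposit: Bank 1 lends 3450·0.9210 = 3177.4500, Bank 2 lends 3450·0.9210² ≈ 2926.4315, and so on.
Summing a geometric series: total = 3450·[0.9210·(1 − 0.9210^8) / (1 − 0.9210)] ≈ 19398.5872 billion.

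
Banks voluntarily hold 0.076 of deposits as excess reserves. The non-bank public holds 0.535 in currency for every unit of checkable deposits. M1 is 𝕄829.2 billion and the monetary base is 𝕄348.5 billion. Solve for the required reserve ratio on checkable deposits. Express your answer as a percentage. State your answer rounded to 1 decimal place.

3.4%

Using m = M/MB = 829.2/348.5 ≈ 2.379340. Since m = (1 + c)/(c + rr + e), the denominator satisfies c + rr + e = (1 + c)/m = (1 + 0.535) / 2.379340 ≈ 0.645137.
With c = 0.535 and e = 0.076, the required reserve ratio on checkable deposits is 0.645137 − 0.535 − 0.076 = 0.034137.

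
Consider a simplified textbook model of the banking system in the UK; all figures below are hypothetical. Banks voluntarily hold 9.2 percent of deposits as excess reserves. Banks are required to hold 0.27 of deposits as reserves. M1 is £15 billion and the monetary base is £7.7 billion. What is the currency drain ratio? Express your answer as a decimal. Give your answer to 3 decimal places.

Using m = M/MB = 15/7.7 ≈ 1.948052. From m = (1 + c)/(c + rr + e), rearranging gives 1 + c = m·(c + rr + e), so c·(1 − m) = m·(rr + e) − 1.
Hence c = [m·(rr + e) − 1]/(1 − m) = [1.948052 × (0.27 + 0.092) − 1] / (1 − 1.948052) ≈ 0.310959.

0.311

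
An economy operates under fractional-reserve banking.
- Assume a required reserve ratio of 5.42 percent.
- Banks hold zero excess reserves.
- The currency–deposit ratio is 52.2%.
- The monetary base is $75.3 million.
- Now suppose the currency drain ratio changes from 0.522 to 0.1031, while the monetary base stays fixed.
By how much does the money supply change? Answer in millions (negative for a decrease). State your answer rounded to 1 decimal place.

$329.2 million

Initially m₁ = (1 + 0.522) / (0.0542 + 0.522) ≈ 2.6414, so M₁ = 2.6414 × 75.3 ≈ 198.8974 million.
After the change m₂ = (1 + 0.1031) / (0.0542 + 0.1031) ≈ 7.0127, so M₂ = 7.0127 × 75.3 ≈ 528.0563 million.
ΔM = M₂ − M₁ = 528.0563 − 198.8974 = 329.1589 million.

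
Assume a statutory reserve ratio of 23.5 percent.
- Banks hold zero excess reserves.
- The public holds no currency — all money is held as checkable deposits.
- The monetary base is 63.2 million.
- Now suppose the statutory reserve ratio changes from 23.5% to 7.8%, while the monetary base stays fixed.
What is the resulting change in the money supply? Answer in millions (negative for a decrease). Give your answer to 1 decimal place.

541.3 million

Initially m₁ = 1 / (0.235) ≈ 4.2553, so M₁ = 4.2553 × 63.2 ≈ 268.935 million.
After the change m₂ = 1 / (0.078) ≈ 12.8205, so M₂ = 12.8205 × 63.2 = 810.2556 million.
ΔM = M₂ − M₁ = 810.2556 − 268.935 = 541.3206 million.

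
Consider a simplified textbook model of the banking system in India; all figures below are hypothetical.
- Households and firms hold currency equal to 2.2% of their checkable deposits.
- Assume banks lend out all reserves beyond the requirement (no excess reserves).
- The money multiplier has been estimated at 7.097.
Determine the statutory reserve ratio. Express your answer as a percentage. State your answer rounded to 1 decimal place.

Using m = 7.097. Since m = (1 + c)/(c + rr + e), the denominator satisfies c + rr + e = (1 + c)/m = (1 + 0.022) / 7.097 ≈ 0.144005.
With c = 0.022 and e = 0, the statutory reserve ratio is 0.144005 − 0.022 − 0 = 0.122005.

12.2%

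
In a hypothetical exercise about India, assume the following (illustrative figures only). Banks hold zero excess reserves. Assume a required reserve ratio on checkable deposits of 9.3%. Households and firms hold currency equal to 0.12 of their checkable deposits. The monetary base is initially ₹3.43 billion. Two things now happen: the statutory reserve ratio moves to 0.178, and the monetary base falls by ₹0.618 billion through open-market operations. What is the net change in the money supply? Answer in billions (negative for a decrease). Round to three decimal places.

-7.467 billion

Before: m₁ = (1 + 0.12) / (0.093 + 0.12) ≈ 5.25822, MB₁ = 3.43, so M₁ = 5.25822 × 3.43 ≈ 18.0357 billion.
After: m₂ = (1 + 0.12) / (0.178 + 0.12) ≈ 3.75839, MB₂ = 3.43 − 0.618 = 2.812, so M₂ = 3.75839 × 2.812 ≈ 10.5686 billion.
ΔM = M₂ − M₁ = 10.5686 − 18.0357 = -7.4671 billion.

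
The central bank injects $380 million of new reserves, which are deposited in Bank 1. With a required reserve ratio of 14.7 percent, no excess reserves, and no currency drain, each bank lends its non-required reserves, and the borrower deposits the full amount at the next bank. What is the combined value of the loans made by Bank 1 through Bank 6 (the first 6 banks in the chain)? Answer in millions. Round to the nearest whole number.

$1356 million

Bank i lends (1 − rr)^i of the original deposit: Bank 1 lends 380·0.8530 = 324.1400, Bank 2 lends 380·0.8530² ≈ 276.4914, and so on.
Summing a geometric series: total = 380·[0.8530·(1 − 0.8530^6) / (1 − 0.8530)] ≈ 1355.6394 million.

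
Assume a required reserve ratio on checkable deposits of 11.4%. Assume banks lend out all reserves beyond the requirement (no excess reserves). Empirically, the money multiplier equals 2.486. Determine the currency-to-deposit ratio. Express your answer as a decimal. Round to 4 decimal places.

Using m = 2.486. From m = (1 + c)/(c + rr + e), rearranging gives 1 + c = m·(c + rr + e), so c·(1 − m) = m·(rr + e) − 1.
Hence c = [m·(rr + e) − 1]/(1 − m) = [2.486 × (0.114 + 0) − 1] / (1 − 2.486) ≈ 0.482231.

0.4822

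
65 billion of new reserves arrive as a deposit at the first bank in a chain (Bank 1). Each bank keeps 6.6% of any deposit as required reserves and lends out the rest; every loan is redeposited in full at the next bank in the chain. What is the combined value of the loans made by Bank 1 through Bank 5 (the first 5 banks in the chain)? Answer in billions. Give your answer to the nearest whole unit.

266 billion

Bank i lends (1 − rr)^i of the original deposit: Bank 1 lends 65·0.9340 = 60.7100, Bank 2 lends 65·0.9340² ≈ 56.7031, and so on.
Summing a geometric series: total = 65·[0.9340·(1 − 0.9340^5) / (1 − 0.9340)] ≈ 266.0398 billion.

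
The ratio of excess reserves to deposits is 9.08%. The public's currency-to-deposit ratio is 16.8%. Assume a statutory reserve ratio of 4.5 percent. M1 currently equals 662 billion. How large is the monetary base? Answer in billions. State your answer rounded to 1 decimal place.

The money multiplier is m = (1 + c) / (rr + e + c) = (1 + 0.168) / (0.045 + 0.0908 + 0.168) ≈ 3.84463.
MB = M / m = 662 / 3.84463 ≈ 172.1882 billion.

172.2 billion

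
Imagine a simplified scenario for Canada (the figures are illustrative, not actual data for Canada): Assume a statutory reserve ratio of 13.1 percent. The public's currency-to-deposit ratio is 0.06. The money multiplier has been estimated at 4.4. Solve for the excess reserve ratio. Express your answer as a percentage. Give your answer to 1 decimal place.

5.0%

Using m = 4.4. Since m = (1 + c)/(c + rr + e), the denominator satisfies c + rr + e = (1 + c)/m = (1 + 0.06) / 4.4 ≈ 0.240909.
With c = 0.06 and rr = 0.131, the excess reserve ratio is 0.240909 − 0.06 − 0.131 = 0.049909.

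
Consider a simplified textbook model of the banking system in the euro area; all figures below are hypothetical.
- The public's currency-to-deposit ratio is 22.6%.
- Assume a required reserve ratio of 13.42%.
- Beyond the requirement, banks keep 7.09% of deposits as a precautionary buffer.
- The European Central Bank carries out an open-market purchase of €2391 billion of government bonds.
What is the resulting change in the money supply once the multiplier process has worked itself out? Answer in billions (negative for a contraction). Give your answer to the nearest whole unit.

€6800 billion

The money multiplier is m = (1 + c) / (rr + e + c) = (1 + 0.226) / (0.1342 + 0.0709 + 0.226) ≈ 2.84389.
The purchase adds 2391 billion of base, so ΔM = m × ΔMB = 2.84389 × (+2391) ≈ 6799.741 billion.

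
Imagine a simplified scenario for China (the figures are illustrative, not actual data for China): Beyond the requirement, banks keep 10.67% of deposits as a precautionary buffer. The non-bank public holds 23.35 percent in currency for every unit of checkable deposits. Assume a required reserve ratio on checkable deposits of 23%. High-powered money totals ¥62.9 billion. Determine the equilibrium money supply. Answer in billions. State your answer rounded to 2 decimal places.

The money multiplier is m = (1 + c) / (rr + e + c) = (1 + 0.2335) / (0.23 + 0.1067 + 0.2335) ≈ 2.16328.
So M = m × MB = 2.16328 × 62.9 ≈ 136.0703 billion.

¥136.07 billion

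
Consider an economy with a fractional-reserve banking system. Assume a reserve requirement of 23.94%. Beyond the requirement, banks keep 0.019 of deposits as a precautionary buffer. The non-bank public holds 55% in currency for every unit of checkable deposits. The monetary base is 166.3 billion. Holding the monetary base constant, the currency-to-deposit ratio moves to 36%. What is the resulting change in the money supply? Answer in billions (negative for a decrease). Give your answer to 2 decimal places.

46.87 billion

Initially m₁ = (1 + 0.55) / (0.2394 + 0.019 + 0.55) ≈ 1.917368, so M₁ = 1.917368 × 166.3 ≈ 318.8583 billion.
After the change m₂ = (1 + 0.36) / (0.2394 + 0.019 + 0.36) ≈ 2.199224, so M₂ = 2.199224 × 166.3 ≈ 365.731 billion.
ΔM = M₂ − M₁ = 365.731 − 318.8583 = 46.8727 billion.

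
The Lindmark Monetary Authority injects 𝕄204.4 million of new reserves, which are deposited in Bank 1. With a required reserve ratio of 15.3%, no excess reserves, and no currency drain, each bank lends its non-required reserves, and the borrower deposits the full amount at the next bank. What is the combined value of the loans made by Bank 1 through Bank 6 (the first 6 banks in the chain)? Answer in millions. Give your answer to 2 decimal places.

Bank i lends (1 − rr)^i of the original deposit: Bank 1 lends 204.4·0.8470 = 173.1268, Bank 2 lends 204.4·0.8470² ≈ 146.6384, and so on.
Summing a geometric series: total = 204.4·[0.8470·(1 − 0.8470^6) / (1 − 0.8470)] ≈ 713.7430 million.

𝕄713.74 million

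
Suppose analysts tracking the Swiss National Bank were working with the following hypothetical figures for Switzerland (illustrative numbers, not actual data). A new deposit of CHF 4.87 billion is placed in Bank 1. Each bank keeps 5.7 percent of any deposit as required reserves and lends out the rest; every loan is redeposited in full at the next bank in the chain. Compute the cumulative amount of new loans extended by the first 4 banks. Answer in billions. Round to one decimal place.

Bank i lends (1 − rr)^i of the original deposit: Bank 1 lends 4.87·0.9430 ≈ 4.5924, Bank 2 lends 4.87·0.9430² ≈ 4.3306, and so on.
Summing a geometric series: total = 4.87·[0.9430·(1 − 0.9430^4) / (1 − 0.9430)] ≈ 16.8579 billion.

CHF 16.9 billion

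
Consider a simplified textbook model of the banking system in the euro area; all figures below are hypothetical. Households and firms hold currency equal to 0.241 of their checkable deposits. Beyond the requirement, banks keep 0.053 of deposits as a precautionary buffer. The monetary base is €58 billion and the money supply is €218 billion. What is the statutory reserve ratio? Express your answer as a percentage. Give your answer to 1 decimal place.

Using m = M/MB = 218/58 ≈ 3.758621. Since m = (1 + c)/(c + rr + e), the denominator satisfies c + rr + e = (1 + c)/m = (1 + 0.241) / 3.758621 ≈ 0.330174.
With c = 0.241 and e = 0.053, the statutory reserve ratio is 0.330174 − 0.241 − 0.053 = 0.036174.

3.6%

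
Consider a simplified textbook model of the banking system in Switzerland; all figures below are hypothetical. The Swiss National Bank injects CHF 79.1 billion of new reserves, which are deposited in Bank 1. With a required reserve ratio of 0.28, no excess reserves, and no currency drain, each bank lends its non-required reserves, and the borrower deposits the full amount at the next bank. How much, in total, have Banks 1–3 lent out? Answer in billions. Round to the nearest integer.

CHF 127 billion

Bank i lends (1 − rr)^i of the original deposit: Bank 1 lends 79.1·0.7200 = 56.9520, Bank 2 lends 79.1·0.7200² ≈ 41.0054, and so on.
Summing a geometric series: total = 79.1·[0.7200·(1 − 0.7200^3) / (1 − 0.7200)] ≈ 127.4814 billion.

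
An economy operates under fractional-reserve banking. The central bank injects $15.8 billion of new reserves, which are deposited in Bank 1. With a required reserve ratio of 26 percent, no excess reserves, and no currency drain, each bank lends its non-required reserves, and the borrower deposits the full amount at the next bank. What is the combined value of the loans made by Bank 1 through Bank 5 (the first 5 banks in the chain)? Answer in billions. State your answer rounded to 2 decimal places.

Bank i lends (1 − rr)^i of the original deposit: Bank 1 lends 15.8·0.7400 = 11.6920, Bank 2 lends 15.8·0.7400² ≈ 8.6521, and so on.
Summing a geometric series: total = 15.8·[0.7400·(1 − 0.7400^5) / (1 − 0.7400)] ≈ 34.9905 billion.

$34.99 billion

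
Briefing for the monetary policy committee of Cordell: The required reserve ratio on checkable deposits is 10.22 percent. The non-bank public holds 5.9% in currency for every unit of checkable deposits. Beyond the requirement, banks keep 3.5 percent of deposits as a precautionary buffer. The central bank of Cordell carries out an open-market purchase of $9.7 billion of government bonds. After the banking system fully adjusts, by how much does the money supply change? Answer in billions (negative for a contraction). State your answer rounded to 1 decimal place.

$52.4 billion

The money multiplier is m = (1 + c) / (rr + e + c) = (1 + 0.059) / (0.1022 + 0.035 + 0.059) ≈ 5.3976.
The purchase adds 9.7 billion of base, so ΔM = m × ΔMB = 5.3976 × (+9.7) ≈ 52.3567 billion.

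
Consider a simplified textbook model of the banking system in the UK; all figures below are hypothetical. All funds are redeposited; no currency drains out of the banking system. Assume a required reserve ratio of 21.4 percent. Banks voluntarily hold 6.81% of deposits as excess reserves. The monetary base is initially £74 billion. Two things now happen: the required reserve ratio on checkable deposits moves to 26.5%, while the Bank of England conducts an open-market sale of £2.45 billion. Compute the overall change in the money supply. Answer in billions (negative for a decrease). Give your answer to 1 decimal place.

Before: m₁ = 1 / (0.214 + 0.0681) ≈ 3.5448, MB₁ = 74, so M₁ = 3.5448 × 74 = 262.3152 billion.
After: m₂ = 1 / (0.265 + 0.0681) ≈ 3.0021, MB₂ = 74 − 2.45 = 71.55, so M₂ = 3.0021 × 71.55 ≈ 214.8003 billion.
ΔM = M₂ − M₁ = 214.8003 − 262.3152 = -47.5149 billion.

-47.5 billion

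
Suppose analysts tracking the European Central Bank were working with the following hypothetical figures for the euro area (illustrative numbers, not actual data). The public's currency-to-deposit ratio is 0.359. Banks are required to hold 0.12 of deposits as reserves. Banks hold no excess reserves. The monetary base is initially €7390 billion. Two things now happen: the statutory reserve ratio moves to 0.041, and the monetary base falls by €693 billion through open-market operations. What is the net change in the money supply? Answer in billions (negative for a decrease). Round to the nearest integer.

Before: m₁ = (1 + 0.359) / (0.12 + 0.359) ≈ 2.83716, MB₁ = 7390, so M₁ = 2.83716 × 7390 = 20966.6124 billion.
After: m₂ = (1 + 0.359) / (0.041 + 0.359) = 3.39750, MB₂ = 7390 − 693 = 6697, so M₂ = 3.39750 × 6697 = 22753.0575 billion.
ΔM = M₂ − M₁ = 22753.0575 − 20966.6124 = 1786.4451 billion.

€1786 billion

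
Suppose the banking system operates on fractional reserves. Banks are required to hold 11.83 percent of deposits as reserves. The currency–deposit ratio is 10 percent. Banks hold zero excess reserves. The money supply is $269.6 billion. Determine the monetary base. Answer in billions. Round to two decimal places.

$53.50 billion

The money multiplier is m = (1 + c) / (rr + c) = (1 + 0.1) / (0.1183 + 0.1) ≈ 5.038937.
MB = M / m = 269.6 / 5.038937 ≈ 53.5033 billion.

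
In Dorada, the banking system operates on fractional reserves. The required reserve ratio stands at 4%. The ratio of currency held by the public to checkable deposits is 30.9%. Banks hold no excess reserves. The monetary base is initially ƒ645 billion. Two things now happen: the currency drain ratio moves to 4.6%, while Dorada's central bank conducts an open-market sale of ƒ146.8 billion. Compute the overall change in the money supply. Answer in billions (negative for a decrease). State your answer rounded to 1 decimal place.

ƒ3640.3 billion

Before: m₁ = (1 + 0.309) / (0.04 + 0.309) ≈ 3.75072, MB₁ = 645, so M₁ = 3.75072 × 645 = 2419.2144 billion.
After: m₂ = (1 + 0.046) / (0.04 + 0.046) ≈ 12.16279, MB₂ = 645 − 146.8 = 498.2, so M₂ = 12.16279 × 498.2 ≈ 6059.502 billion.
ΔM = M₂ − M₁ = 6059.502 − 2419.2144 = 3640.2876 billion.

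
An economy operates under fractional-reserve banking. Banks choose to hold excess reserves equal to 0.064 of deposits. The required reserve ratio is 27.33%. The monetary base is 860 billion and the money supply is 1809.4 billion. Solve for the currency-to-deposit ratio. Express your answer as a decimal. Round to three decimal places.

Using m = M/MB = 1809.4/860 ≈ 2.103953. From m = (1 + c)/(c + rr + e), rearranging gives 1 + c = m·(c + rr + e), so c·(1 − m) = m·(rr + e) − 1.
Hence c = [m·(rr + e) − 1]/(1 − m) = [2.103953 × (0.2733 + 0.064) − 1] / (1 − 2.103953) ≈ 0.262997.

0.263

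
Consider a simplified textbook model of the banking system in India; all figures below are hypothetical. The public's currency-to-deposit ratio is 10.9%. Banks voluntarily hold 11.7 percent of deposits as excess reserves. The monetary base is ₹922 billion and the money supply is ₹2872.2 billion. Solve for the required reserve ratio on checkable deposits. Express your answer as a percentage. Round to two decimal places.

13.00%

Using m = M/MB = 2872.2/922 ≈ 3.115184. Since m = (1 + c)/(c + rr + e), the denominator satisfies c + rr + e = (1 + c)/m = (1 + 0.109) / 3.115184 ≈ 0.355998.
With c = 0.109 and e = 0.117, the required reserve ratio on checkable deposits is 0.355998 − 0.109 − 0.117 = 0.129998.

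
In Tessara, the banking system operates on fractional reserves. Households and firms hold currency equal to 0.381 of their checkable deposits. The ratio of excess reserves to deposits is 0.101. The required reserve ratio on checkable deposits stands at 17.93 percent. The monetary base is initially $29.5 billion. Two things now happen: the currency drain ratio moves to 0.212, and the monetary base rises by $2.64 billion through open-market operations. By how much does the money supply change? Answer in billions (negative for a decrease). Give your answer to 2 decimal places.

$17.52 billion

Before: m₁ = (1 + 0.381) / (0.1793 + 0.101 + 0.381) ≈ 2.08831, MB₁ = 29.5, so M₁ = 2.08831 × 29.5 ≈ 61.6051 billion.
After: m₂ = (1 + 0.212) / (0.1793 + 0.101 + 0.212) ≈ 2.46191, MB₂ = 29.5 + 2.64 = 32.14, so M₂ = 2.46191 × 32.14 ≈ 79.1258 billion.
ΔM = M₂ − M₁ = 79.1258 − 61.6051 = 17.5207 billion.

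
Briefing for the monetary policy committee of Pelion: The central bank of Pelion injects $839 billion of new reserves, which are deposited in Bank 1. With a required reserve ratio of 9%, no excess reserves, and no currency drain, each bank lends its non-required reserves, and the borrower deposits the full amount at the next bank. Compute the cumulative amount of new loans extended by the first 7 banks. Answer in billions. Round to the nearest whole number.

$4099 billion

Bank i lends (1 − rr)^i of the original deposit: Bank 1 lends 839·0.9100 = 763.4900, Bank 2 lends 839·0.9100² = 694.7759, and so on.
Summing a geometric series: total = 839·[0.9100·(1 − 0.9100^7) / (1 − 0.9100)] ≈ 4099.4237 billion.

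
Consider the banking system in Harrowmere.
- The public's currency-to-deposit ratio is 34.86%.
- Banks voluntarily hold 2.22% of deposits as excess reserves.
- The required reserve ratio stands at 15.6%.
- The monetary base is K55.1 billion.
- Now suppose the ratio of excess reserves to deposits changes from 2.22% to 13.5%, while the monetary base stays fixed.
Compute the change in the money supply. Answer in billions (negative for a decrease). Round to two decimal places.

Initially m₁ = (1 + 0.3486) / (0.156 + 0.0222 + 0.3486) ≈ 2.55998, so M₁ = 2.55998 × 55.1 ≈ 141.0549 billion.
After the change m₂ = (1 + 0.3486) / (0.156 + 0.135 + 0.3486) ≈ 2.10851, so M₂ = 2.10851 × 55.1 ≈ 116.1789 billion.
ΔM = M₂ − M₁ = 116.1789 − 141.0549 = -24.876 billion.

-24.88 billion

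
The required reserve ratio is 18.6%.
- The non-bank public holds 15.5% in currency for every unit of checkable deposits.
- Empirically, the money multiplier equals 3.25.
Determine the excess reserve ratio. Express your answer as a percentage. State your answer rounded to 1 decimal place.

Using m = 3.25. Since m = (1 + c)/(c + rr + e), the denominator satisfies c + rr + e = (1 + c)/m = (1 + 0.155) / 3.25 ≈ 0.355385.
With c = 0.155 and rr = 0.186, the excess reserve ratio is 0.355385 − 0.155 − 0.186 = 0.014385.

1.4%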